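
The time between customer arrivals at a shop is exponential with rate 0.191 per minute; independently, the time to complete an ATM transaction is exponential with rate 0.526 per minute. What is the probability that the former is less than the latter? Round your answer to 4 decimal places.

0.2664

λ_1 = 0.191, λ_2 = 0.526.
For independent exponentials, P(the former < the latter) = λ_1/(λ_1+λ_2) = 0.191/0.717 ≈ 0.2664.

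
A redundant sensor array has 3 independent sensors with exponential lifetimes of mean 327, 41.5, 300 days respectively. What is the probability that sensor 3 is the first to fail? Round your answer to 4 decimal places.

Rates: λ_i = 1/mean_i → 0.0030581, 0.0240964, 0.00333333; Σλ = 0.0304878.
P(sensor 3 first) = λ_3/Σλ = 0.00333333/0.0304878 ≈ 0.1093.

0.1093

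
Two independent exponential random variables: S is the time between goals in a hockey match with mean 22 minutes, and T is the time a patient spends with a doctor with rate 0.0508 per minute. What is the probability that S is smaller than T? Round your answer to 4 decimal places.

λ_1 = 1/22 = 0.0454545, λ_2 = 0.0508.
For independent exponentials, P(S < T) = λ_1/(λ_1+λ_2) = 0.0454545/0.0962545 ≈ 0.4722.

0.4722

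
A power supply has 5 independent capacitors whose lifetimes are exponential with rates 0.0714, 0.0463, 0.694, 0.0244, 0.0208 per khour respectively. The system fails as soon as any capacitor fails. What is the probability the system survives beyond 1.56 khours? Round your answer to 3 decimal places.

0.263

The time to first failure is exponential with rate Σλ = 0.0714 + 0.0463 + 0.694 + 0.0244 + 0.0208 = 0.8569.
P(min > 1.56) = e^(−0.8569·1.56) = e^(−1.3368) ≈ 0.263.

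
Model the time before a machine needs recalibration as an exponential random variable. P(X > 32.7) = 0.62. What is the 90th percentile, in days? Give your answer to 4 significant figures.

157.5

e^(−λ·32.7) = 0.62 ⇒ λ = −ln(0.62)/32.7 = 0.0146188.
90th percentile: 1 − e^(−λt) = 0.9, t = −ln(0.1)/λ = 157.508 days.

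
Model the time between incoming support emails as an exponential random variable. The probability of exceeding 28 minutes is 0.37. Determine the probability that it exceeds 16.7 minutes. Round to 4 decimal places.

0.5527

e^(−λ·28) = 0.37 ⇒ λ = −ln(0.37)/28 = 0.035509.
P(X > 16.7) = e^(−0.035509·16.7) = e^(−0.593) ≈ 0.5527.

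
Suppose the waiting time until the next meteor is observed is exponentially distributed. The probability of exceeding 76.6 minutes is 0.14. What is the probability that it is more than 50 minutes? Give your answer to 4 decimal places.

0.2771

e^(−λ·76.6) = 0.14 ⇒ λ = −ln(0.14)/76.6 = 0.0256673.
P(X > 50) = e^(−0.0256673·50) = e^(−1.2834) ≈ 0.2771.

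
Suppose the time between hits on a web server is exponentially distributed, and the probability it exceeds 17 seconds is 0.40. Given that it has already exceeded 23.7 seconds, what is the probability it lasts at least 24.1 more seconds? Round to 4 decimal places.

From e^(−λ·17) = 0.40, λ = −ln(0.40)/17 = 0.0538995.
Memoryless: P(X > 23.7+24.1 | X > 23.7) = P(X > 24.1) = e^(−0.0538995·24.1) ≈ 0.2728.

0.2728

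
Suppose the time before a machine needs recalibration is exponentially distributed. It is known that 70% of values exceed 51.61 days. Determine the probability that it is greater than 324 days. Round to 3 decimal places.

0.107

e^(−λ·51.61) = 0.70 ⇒ λ = −ln(0.70)/51.61 = 0.00691097.
P(X > 324) = e^(−0.00691097·324) = e^(−2.2392) ≈ 0.107.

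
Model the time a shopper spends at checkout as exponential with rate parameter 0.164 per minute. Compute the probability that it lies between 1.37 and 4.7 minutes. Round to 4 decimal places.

P(1.37 < X < 4.7) = e^(−λ·1.37) − e^(−λ·4.7) = 0.79877 − 0.46264 ≈ 0.3361.

0.3361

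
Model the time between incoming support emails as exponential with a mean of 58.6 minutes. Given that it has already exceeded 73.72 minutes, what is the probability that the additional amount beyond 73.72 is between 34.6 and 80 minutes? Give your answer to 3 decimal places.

0.299

The rate is λ = 1/58.6 = 0.0170648 per minute.
Memoryless: the residual past 73.72 is again Exp(λ).
P(34.6 < residual < 80) = e^(−λ·34.6) − e^(−λ·80) = 0.55408 − 0.25533 ≈ 0.299.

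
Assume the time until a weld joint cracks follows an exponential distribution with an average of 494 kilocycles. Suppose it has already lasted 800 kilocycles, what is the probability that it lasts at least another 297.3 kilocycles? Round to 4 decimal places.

The rate is λ = 1/494 = 0.00202429 per kilocycle.
By the memoryless property, P(X > 800+297.3 | X > 800) = P(X > 297.3).
P(X > 297.3) = e^(−0.60182) ≈ 0.5478.

0.5478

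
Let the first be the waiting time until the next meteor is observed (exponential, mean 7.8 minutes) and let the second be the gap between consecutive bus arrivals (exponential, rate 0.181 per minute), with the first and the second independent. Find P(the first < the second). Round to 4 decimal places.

0.4146

λ_1 = 1/7.8 = 0.128205, λ_2 = 0.181.
For independent exponentials, P(the first < the second) = λ_1/(λ_1+λ_2) = 0.128205/0.309205 ≈ 0.4146.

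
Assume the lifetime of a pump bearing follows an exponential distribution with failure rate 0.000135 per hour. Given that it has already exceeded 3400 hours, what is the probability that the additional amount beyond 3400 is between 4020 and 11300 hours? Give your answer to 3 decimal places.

0.364

Memoryless: the residual past 3400 is again Exp(λ).
P(4020 < residual < 11300) = e^(−λ·4020) − e^(−λ·11300) = 0.58118 − 0.21751 ≈ 0.364.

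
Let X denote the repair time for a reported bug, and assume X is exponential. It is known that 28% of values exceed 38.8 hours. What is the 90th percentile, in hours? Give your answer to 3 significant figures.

e^(−λ·38.8) = 0.28 ⇒ λ = −ln(0.28)/38.8 = 0.0328084.
90th percentile: 1 − e^(−λt) = 0.9, t = −ln(0.1)/λ = 70.1828 hours.

70.2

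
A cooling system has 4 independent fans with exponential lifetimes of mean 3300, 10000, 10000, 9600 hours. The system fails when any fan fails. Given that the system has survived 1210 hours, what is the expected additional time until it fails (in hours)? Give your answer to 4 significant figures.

1647

First-failure rate Σλ = 1/3300 + 1/10000 + 1/10000 + 1/9600 = 0.000607197.
By memorylessness the expected residual is 1/Σλ = 1646.91 hours, regardless of the 1210 already elapsed.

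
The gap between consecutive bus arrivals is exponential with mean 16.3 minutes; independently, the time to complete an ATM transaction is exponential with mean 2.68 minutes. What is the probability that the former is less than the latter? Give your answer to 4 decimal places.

λ_1 = 1/16.3 = 0.0613497, λ_2 = 1/2.68 = 0.373134.
For independent exponentials, P(the former < the latter) = λ_1/(λ_1+λ_2) = 0.0613497/0.434484 ≈ 0.1412.

0.1412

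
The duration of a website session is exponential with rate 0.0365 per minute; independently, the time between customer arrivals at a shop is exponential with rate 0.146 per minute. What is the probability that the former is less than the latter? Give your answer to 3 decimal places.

0.200

λ_1 = 0.0365, λ_2 = 0.146.
For independent exponentials, P(the former < the latter) = λ_1/(λ_1+λ_2) = 0.0365/0.1825 ≈ 0.200.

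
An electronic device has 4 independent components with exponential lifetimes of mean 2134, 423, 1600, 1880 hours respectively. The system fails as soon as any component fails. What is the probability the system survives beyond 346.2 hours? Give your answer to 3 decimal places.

0.251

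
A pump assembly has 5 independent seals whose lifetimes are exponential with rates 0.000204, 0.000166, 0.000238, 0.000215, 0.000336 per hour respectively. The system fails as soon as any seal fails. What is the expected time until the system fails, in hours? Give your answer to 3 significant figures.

The time to first failure is exponential with rate Σλ = 0.000204 + 0.000166 + 0.000238 + 0.000215 + 0.000336 = 0.001159.
E[min] = 1/Σλ = 1/0.001159 = 862.813 hours.

863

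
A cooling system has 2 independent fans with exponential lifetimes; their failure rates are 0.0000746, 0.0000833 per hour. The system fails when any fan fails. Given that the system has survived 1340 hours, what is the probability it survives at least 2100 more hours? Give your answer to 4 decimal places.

0.7178

Time to first failure ~ Exp(Σλ) with Σλ = 0.0001579.
By memorylessness, P(T > 1340+2100 | T > 1340) = P(T > 2100) = e^(−0.0001579·2100) ≈ 0.7178.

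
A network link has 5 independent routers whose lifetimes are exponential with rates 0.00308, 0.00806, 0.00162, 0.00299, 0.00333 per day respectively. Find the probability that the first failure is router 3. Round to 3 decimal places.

0.085

The time to first failure is exponential with rate Σλ = 0.00308 + 0.00806 + 0.00162 + 0.00299 + 0.00333 = 0.01908.
P(router 3 first) = λ_3/Σλ = 0.00162/0.01908 ≈ 0.085.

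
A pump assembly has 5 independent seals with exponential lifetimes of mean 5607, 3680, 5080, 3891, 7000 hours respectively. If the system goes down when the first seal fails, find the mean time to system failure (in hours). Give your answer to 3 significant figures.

955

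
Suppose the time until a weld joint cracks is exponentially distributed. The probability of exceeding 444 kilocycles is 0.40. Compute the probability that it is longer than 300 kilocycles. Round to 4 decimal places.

e^(−λ·444) = 0.40 ⇒ λ = −ln(0.40)/444 = 0.00206372.
P(X > 300) = e^(−0.00206372·300) = e^(−0.61912) ≈ 0.5384.

0.5384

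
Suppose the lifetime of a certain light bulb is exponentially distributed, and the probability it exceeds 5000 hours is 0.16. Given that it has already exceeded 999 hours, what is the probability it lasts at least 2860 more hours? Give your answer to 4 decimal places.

0.3506

From e^(−λ·5000) = 0.16, λ = −ln(0.16)/5000 = 0.000366516.
Memoryless: P(X > 999+2860 | X > 999) = P(X > 2860) = e^(−0.000366516·2860) ≈ 0.3506.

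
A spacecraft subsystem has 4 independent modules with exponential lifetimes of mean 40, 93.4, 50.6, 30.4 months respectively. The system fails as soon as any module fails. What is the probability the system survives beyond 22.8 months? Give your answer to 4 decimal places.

0.1334

The first failure time is exponential with rate Σλ_i = 1/40 + 1/93.4 + 1/50.6 + 1/30.4 = 0.0883642 per month.
P(min > 22.8) = e^(−0.0883642·22.8) = e^(−2.0147) ≈ 0.1334.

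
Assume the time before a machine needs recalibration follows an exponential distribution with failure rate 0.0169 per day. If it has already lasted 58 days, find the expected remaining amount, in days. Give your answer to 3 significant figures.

By memorylessness, the remaining amount past any threshold is again Exp(λ) with mean 1/λ = 59.1716 days.

59.2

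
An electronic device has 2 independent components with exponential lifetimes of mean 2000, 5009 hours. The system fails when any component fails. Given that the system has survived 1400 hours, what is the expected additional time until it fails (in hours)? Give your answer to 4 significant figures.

First-failure rate Σλ = 1/2000 + 1/5009 = 0.000699641.
By memorylessness the expected residual is 1/Σλ = 1429.31 hours, regardless of the 1400 already elapsed.

1429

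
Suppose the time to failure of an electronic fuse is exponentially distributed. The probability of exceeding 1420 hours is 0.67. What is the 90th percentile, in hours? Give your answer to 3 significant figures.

e^(−λ·1420) = 0.67 ⇒ λ = −ln(0.67)/1420 = 0.000282026.
90th percentile: 1 − e^(−λt) = 0.9, t = −ln(0.1)/λ = 8164.43 hours.

8160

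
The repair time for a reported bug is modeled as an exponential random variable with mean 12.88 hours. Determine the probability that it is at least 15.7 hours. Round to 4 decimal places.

The rate is λ = 1/12.88 = 0.0776398 per hour.
P(X > 15.7) = e^(−λ·15.7) = e^(−1.2189) ≈ 0.2955.

0.2955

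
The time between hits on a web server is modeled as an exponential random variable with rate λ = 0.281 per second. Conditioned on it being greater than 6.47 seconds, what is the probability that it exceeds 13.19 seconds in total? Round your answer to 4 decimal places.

The exponential is memoryless, so the remaining time is again Exp(λ): the condition X > 6.47 is irrelevant.
P(X > 6.72) = e^(−1.8883) ≈ 0.1513.

0.1513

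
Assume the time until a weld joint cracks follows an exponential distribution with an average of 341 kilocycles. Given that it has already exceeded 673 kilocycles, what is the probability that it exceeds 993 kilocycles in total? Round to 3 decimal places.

The rate is λ = 1/341 = 0.00293255 per kilocycle.
P(X > s+t | X > s) = e^(−λ(s+t))/e^(−λs) = e^(−λt), independent of s = 673.
P(X > 320) = e^(−0.93842) ≈ 0.391.

0.391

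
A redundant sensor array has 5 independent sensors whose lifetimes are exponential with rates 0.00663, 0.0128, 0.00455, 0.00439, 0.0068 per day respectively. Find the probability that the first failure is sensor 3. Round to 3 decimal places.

0.129

The time to first failure is exponential with rate Σλ = 0.00663 + 0.0128 + 0.00455 + 0.00439 + 0.0068 = 0.03517.
P(sensor 3 first) = λ_3/Σλ = 0.00455/0.03517 ≈ 0.129.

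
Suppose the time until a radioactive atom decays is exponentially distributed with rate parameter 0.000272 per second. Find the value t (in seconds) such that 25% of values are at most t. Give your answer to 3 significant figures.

Set 1 − e^(−λt) = 0.25, so t = −ln(0.75)/λ = 0.28768/0.000272 ≈ 1057.65 seconds.

1060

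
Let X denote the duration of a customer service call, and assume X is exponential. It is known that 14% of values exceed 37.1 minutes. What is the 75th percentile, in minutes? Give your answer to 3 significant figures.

e^(−λ·37.1) = 0.14 ⇒ λ = −ln(0.14)/37.1 = 0.052995.
75th percentile: 1 − e^(−λt) = 0.75, t = −ln(0.25)/λ = 26.159 minutes.

26.2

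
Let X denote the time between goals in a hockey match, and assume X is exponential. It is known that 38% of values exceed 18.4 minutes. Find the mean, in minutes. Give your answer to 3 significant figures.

e^(−λ·18.4) = 0.38 ⇒ λ = −ln(0.38)/18.4 = 0.0525861.
Mean = 1/λ = 19.0164 minutes.

19.0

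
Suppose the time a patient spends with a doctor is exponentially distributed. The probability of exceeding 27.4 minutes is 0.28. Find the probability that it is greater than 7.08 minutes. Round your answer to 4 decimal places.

e^(−λ·27.4) = 0.28 ⇒ λ = −ln(0.28)/27.4 = 0.0464586.
P(X > 7.08) = e^(−0.0464586·7.08) = e^(−0.32893) ≈ 0.7197.

0.7197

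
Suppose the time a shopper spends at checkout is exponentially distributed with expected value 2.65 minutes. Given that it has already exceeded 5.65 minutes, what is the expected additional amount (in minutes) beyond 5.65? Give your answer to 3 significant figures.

2.65

The rate is λ = 1/2.65 = 0.377358 per minute.
By memorylessness, the remaining amount past any threshold is again Exp(λ) with mean 1/λ = 2.65 minutes.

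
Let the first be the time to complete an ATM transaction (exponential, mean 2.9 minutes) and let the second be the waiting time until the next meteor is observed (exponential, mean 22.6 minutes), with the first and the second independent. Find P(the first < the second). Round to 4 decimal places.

λ_1 = 1/2.9 = 0.344828, λ_2 = 1/22.6 = 0.0442478.
For independent exponentials, P(the first < the second) = λ_1/(λ_1+λ_2) = 0.344828/0.389075 ≈ 0.8863.

0.8863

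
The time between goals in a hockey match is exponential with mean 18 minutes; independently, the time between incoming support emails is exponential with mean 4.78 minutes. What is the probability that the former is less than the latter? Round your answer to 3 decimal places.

λ_1 = 1/18 = 0.0555556, λ_2 = 1/4.78 = 0.209205.
For independent exponentials, P(the former < the latter) = λ_1/(λ_1+λ_2) = 0.0555556/0.264761 ≈ 0.210.

0.210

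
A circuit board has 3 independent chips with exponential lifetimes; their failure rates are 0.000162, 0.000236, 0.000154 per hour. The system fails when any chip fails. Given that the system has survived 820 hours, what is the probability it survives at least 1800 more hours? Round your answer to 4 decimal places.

0.3702

Time to first failure ~ Exp(Σλ) with Σλ = 0.000552.
By memorylessness, P(T > 820+1800 | T > 820) = P(T > 1800) = e^(−0.000552·1800) ≈ 0.3702.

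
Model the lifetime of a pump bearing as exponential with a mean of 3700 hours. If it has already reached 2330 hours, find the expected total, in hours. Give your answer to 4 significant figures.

The rate is λ = 1/3700 = 0.00027027 per hour.
By memorylessness, E[X | X > 2330] = 2330 + 1/λ = 2330 + 3700 = 6030 hours.

6030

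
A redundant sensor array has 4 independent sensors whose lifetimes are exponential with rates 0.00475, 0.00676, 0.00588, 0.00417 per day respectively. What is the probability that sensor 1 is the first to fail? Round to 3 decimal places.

The time to first failure is exponential with rate Σλ = 0.00475 + 0.00676 + 0.00588 + 0.00417 = 0.02156.
P(sensor 1 first) = λ_1/Σλ = 0.00475/0.02156 ≈ 0.220.

0.220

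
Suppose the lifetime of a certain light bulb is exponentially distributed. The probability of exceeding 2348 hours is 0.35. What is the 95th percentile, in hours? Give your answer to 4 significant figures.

6700

e^(−λ·2348) = 0.35 ⇒ λ = −ln(0.35)/2348 = 0.000447113.
95th percentile: 1 − e^(−λt) = 0.95, t = −ln(0.05)/λ = 6700.16 hours.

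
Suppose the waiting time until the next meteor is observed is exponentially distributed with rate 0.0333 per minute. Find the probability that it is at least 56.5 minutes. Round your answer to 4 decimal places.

P(X > 56.5) = e^(−λ·56.5) = e^(−1.8815) ≈ 0.1524.

0.1524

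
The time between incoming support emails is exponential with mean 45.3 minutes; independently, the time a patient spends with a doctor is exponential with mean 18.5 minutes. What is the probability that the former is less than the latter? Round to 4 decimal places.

0.2900

λ_1 = 1/45.3 = 0.0220751, λ_2 = 1/18.5 = 0.0540541.
For independent exponentials, P(the former < the latter) = λ_1/(λ_1+λ_2) = 0.0220751/0.0761291 ≈ 0.2900.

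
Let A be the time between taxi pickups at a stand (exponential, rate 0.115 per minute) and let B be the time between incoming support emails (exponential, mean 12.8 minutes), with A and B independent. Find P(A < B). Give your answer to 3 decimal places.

0.595

λ_1 = 0.115, λ_2 = 1/12.8 = 0.078125.
For independent exponentials, P(A < B) = λ_1/(λ_1+λ_2) = 0.115/0.193125 ≈ 0.595.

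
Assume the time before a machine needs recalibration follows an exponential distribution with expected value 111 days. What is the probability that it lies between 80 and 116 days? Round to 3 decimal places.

0.135

The rate is λ = 1/111 = 0.00900901 per day.
P(80 < X < 116) = e^(−λ·80) − e^(−λ·116) = 0.48640 − 0.35168 ≈ 0.135.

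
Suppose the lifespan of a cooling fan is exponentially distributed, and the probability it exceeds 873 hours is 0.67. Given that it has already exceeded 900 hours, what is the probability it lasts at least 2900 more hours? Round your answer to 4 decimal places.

From e^(−λ·873) = 0.67, λ = −ln(0.67)/873 = 0.000458737.
Memoryless: P(X > 900+2900 | X > 900) = P(X > 2900) = e^(−0.000458737·2900) ≈ 0.2644.

0.2644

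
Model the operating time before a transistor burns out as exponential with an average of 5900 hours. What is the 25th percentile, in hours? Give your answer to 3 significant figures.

1700

The rate is λ = 1/5900 = 0.000169492 per hour.
Set 1 − e^(−λt) = 0.25, so t = −ln(0.75)/λ = 0.28768/0.000169492 ≈ 1697.32 hours.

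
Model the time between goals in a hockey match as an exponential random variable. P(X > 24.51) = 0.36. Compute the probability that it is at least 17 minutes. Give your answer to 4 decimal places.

0.4923

e^(−λ·24.51) = 0.36 ⇒ λ = −ln(0.36)/24.51 = 0.041683.
P(X > 17) = e^(−0.041683·17) = e^(−0.70861) ≈ 0.4923.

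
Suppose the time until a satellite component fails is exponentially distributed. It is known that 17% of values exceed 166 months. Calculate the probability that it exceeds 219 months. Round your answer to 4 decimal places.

0.0965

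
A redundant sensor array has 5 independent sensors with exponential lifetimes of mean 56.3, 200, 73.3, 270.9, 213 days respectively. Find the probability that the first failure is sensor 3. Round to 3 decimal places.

0.305

Rates: λ_i = 1/mean_i → 0.017762, 0.005, 0.0136426, 0.0036914, 0.00469484; Σλ = 0.0447908.
P(sensor 3 first) = λ_3/Σλ = 0.0136426/0.0447908 ≈ 0.305.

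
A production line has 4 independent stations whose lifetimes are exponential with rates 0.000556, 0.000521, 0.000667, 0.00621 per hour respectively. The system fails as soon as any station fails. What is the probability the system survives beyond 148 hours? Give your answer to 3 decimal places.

0.308

The time to first failure is exponential with rate Σλ = 0.000556 + 0.000521 + 0.000667 + 0.00621 = 0.007954.
P(min > 148) = e^(−0.007954·148) = e^(−1.1772) ≈ 0.308.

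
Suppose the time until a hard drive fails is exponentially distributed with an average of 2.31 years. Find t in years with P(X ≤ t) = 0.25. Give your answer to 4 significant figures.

The rate is λ = 1/2.31 = 0.4329 per year.
Set 1 − e^(−λt) = 0.25, so t = −ln(0.75)/λ = 0.28768/0.4329 ≈ 0.664546 years.

0.6645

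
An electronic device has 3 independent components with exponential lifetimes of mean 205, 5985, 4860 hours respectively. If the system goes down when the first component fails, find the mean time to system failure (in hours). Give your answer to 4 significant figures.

190.4

The first failure time is exponential with rate Σλ_i = 1/205 + 1/5985 + 1/4860 = 0.00525089 per hour.
E[min] = 1/Σλ = 1/0.00525089 = 190.444 hours.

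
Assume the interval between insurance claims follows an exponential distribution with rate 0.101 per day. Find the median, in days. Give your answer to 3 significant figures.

Set 1 − e^(−λt) = 0.5, so t = −ln(0.5)/λ = 0.69315/0.101 ≈ 6.86284 days.

6.86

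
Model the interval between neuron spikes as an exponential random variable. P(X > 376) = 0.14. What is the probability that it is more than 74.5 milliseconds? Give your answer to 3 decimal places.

0.677

e^(−λ·376) = 0.14 ⇒ λ = −ln(0.14)/376 = 0.00522902.
P(X > 74.5) = e^(−0.00522902·74.5) = e^(−0.38956) ≈ 0.677.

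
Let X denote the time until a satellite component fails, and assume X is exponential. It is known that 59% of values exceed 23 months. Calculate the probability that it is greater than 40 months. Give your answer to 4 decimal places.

0.3995

e^(−λ·23) = 0.59 ⇒ λ = −ln(0.59)/23 = 0.0229406.
P(X > 40) = e^(−0.0229406·40) = e^(−0.91762) ≈ 0.3995.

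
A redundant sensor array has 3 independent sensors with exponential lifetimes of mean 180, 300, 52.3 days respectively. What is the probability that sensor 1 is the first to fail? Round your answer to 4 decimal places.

0.1983

Rates: λ_i = 1/mean_i → 0.00555556, 0.00333333, 0.0191205; Σλ = 0.0280093.
P(sensor 1 first) = λ_1/Σλ = 0.00555556/0.0280093 ≈ 0.1983.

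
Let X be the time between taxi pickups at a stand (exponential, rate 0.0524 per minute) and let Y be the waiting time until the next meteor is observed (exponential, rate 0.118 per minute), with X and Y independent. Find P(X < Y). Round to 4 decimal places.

λ_1 = 0.0524, λ_2 = 0.118.
For independent exponentials, P(X < Y) = λ_1/(λ_1+λ_2) = 0.0524/0.1704 ≈ 0.3075.

0.3075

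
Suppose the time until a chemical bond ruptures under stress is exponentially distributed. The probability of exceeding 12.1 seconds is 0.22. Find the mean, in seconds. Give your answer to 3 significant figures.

7.99

e^(−λ·12.1) = 0.22 ⇒ λ = −ln(0.22)/12.1 = 0.125135.
Mean = 1/λ = 7.9914 seconds.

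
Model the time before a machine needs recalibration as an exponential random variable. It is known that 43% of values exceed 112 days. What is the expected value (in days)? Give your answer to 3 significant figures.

133

e^(−λ·112) = 0.43 ⇒ λ = −ln(0.43)/112 = 0.00753545.
Mean = 1/λ = 132.706 days.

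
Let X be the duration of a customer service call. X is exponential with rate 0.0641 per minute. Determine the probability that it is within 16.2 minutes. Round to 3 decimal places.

0.646

P(X ≤ 16.2) = 1 − e^(−λ·16.2) = 1 − e^(−1.0384) ≈ 0.646.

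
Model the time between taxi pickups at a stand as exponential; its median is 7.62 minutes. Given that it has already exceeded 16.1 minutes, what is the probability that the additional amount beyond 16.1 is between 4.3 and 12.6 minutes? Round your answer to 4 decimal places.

0.3584

For an exponential, median = ln(2)/λ, so λ = ln 2 / 7.62 = 0.0909642 per minute.
Memoryless: the residual past 16.1 is again Exp(λ).
P(4.3 < residual < 12.6) = e^(−λ·4.3) − e^(−λ·12.6) = 0.67628 − 0.31786 ≈ 0.3584.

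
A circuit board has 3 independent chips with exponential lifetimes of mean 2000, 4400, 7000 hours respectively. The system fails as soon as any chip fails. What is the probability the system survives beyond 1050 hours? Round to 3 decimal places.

The first failure time is exponential with rate Σλ_i = 1/2000 + 1/4400 + 1/7000 = 0.00087013 per hour.
P(min > 1050) = e^(−0.00087013·1050) = e^(−0.91364) ≈ 0.401.

0.401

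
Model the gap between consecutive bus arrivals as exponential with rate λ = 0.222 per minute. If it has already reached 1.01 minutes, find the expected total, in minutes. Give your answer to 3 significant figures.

By memorylessness, E[X | X > 1.01] = 1.01 + 1/λ = 1.01 + 4.5045 = 5.5145 minutes.

5.51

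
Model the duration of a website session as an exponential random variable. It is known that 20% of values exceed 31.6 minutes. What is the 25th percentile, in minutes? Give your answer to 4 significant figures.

5.648

e^(−λ·31.6) = 0.20 ⇒ λ = −ln(0.20)/31.6 = 0.0509316.
25th percentile: 1 − e^(−λt) = 0.25, t = −ln(0.75)/λ = 5.6484 minutes.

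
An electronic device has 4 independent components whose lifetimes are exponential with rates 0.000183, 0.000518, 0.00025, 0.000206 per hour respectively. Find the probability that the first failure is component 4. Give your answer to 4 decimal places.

The time to first failure is exponential with rate Σλ = 0.000183 + 0.000518 + 0.00025 + 0.000206 = 0.001157.
P(component 4 first) = λ_4/Σλ = 0.000206/0.001157 ≈ 0.1780.

0.1780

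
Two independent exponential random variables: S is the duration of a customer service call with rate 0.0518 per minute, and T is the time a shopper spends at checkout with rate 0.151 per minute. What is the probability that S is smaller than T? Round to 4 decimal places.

λ_1 = 0.0518, λ_2 = 0.151.
For independent exponentials, P(S < T) = λ_1/(λ_1+λ_2) = 0.0518/0.2028 ≈ 0.2554.

0.2554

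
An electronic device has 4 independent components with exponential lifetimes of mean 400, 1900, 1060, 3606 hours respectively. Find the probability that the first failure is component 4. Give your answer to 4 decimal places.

0.0653

Rates: λ_i = 1/mean_i → 0.0025, 0.000526316, 0.000943396, 0.000277316; Σλ = 0.00424703.
P(component 4 first) = λ_4/Σλ = 0.000277316/0.00424703 ≈ 0.0653.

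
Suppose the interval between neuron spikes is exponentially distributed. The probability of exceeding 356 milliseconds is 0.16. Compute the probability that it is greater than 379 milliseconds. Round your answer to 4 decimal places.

e^(−λ·356) = 0.16 ⇒ λ = −ln(0.16)/356 = 0.0051477.
P(X > 379) = e^(−0.0051477·379) = e^(−1.951) ≈ 0.1421.

0.1421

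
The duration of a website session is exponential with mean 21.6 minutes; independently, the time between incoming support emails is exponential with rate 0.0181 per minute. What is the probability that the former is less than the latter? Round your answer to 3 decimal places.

0.719

λ_1 = 1/21.6 = 0.0462963, λ_2 = 0.0181.
For independent exponentials, P(the former < the latter) = λ_1/(λ_1+λ_2) = 0.0462963/0.0643963 ≈ 0.719.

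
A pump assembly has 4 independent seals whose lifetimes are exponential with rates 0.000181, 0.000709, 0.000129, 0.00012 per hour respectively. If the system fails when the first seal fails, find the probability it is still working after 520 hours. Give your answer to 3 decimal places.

The time to first failure is exponential with rate Σλ = 0.000181 + 0.000709 + 0.000129 + 0.00012 = 0.001139.
P(min > 520) = e^(−0.001139·520) = e^(−0.59228) ≈ 0.553.

0.553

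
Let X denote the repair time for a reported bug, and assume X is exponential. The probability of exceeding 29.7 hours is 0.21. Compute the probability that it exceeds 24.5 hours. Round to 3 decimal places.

0.276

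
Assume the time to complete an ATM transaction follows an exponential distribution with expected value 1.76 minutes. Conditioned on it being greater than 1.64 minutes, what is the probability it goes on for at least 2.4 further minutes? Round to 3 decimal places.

0.256

The rate is λ = 1/1.76 = 0.568182 per minute.
P(X > s+t | X > s) = e^(−λ(s+t))/e^(−λs) = e^(−λt), independent of s = 1.64.
P(X > 2.4) = e^(−1.3636) ≈ 0.256.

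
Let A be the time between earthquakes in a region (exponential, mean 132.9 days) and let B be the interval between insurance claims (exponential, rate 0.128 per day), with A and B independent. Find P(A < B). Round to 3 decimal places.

0.056

λ_1 = 1/132.9 = 0.00752445, λ_2 = 0.128.
For independent exponentials, P(A < B) = λ_1/(λ_1+λ_2) = 0.00752445/0.135524 ≈ 0.056.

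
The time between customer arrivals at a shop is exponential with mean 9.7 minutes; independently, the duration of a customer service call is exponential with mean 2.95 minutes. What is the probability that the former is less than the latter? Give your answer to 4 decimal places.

0.2332

λ_1 = 1/9.7 = 0.103093, λ_2 = 1/2.95 = 0.338983.
For independent exponentials, P(the former < the latter) = λ_1/(λ_1+λ_2) = 0.103093/0.442076 ≈ 0.2332.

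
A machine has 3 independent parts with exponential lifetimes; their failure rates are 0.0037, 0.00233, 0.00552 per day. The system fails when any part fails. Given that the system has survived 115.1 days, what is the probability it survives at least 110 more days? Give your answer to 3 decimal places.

Time to first failure ~ Exp(Σλ) with Σλ = 0.01155.
By memorylessness, P(T > 115.1+110 | T > 115.1) = P(T > 110) = e^(−0.01155·110) ≈ 0.281.

0.281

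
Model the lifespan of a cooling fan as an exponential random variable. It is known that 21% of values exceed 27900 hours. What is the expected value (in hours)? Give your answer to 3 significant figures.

17900

e^(−λ·27900) = 0.21 ⇒ λ = −ln(0.21)/27900 = 0.0000559372.
Mean = 1/λ = 17877.2 hours.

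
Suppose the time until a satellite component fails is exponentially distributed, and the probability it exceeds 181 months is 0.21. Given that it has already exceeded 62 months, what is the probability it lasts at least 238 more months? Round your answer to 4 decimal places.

0.1285

From e^(−λ·181) = 0.21, λ = −ln(0.21)/181 = 0.00862236.
Memoryless: P(X > 62+238 | X > 62) = P(X > 238) = e^(−0.00862236·238) ≈ 0.1285.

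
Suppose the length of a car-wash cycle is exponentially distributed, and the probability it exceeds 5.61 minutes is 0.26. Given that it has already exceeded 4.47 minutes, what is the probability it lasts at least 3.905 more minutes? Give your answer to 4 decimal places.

From e^(−λ·5.61) = 0.26, λ = −ln(0.26)/5.61 = 0.24012.
Memoryless: P(X > 4.47+3.905 | X > 4.47) = P(X > 3.905) = e^(−0.24012·3.905) ≈ 0.3915.

0.3915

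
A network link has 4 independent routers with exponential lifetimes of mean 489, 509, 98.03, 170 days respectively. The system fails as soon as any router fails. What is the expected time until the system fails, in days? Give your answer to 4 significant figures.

The first failure time is exponential with rate Σλ_i = 1/489 + 1/509 + 1/98.03 + 1/170 = 0.0200929 per day.
E[min] = 1/Σλ = 1/0.0200929 = 49.7687 days.

49.77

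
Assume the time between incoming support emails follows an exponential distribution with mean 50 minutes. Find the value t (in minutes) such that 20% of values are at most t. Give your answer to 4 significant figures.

The rate is λ = 1/50 = 0.02 per minute.
Set 1 − e^(−λt) = 0.2, so t = −ln(0.8)/λ = 0.22314/0.02 ≈ 11.1572 minutes.

11.16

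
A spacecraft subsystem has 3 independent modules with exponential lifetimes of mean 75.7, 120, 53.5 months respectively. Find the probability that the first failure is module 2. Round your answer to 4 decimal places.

Rates: λ_i = 1/mean_i → 0.01321, 0.00833333, 0.0186916; Σλ = 0.040235.
P(module 2 first) = λ_2/Σλ = 0.00833333/0.040235 ≈ 0.2071.

0.2071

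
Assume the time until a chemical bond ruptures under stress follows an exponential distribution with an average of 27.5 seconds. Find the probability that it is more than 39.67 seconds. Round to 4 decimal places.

The rate is λ = 1/27.5 = 0.0363636 per second.
P(X > 39.67) = e^(−λ·39.67) = e^(−1.4425) ≈ 0.2363.

0.2363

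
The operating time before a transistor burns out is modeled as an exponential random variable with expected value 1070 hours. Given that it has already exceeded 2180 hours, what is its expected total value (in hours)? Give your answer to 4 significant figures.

The rate is λ = 1/1070 = 0.000934579 per hour.
By memorylessness, E[X | X > 2180] = 2180 + 1/λ = 2180 + 1070 = 3250 hours.

3250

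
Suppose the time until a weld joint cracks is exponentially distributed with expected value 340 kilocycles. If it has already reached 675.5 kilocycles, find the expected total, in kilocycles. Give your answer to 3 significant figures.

The rate is λ = 1/340 = 0.00294118 per kilocycle.
By memorylessness, E[X | X > 675.5] = 675.5 + 1/λ = 675.5 + 340 = 1015.5 kilocycles.

1020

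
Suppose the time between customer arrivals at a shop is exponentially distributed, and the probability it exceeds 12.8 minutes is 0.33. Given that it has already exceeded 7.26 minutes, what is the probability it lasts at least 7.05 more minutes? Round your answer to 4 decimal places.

0.5430

From e^(−λ·12.8) = 0.33, λ = −ln(0.33)/12.8 = 0.0866143.
Memoryless: P(X > 7.26+7.05 | X > 7.26) = P(X > 7.05) = e^(−0.0866143·7.05) ≈ 0.5430.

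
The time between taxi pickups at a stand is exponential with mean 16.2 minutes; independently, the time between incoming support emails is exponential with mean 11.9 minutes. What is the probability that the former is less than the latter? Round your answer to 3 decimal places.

0.423

λ_1 = 1/16.2 = 0.0617284, λ_2 = 1/11.9 = 0.0840336.
For independent exponentials, P(the former < the latter) = λ_1/(λ_1+λ_2) = 0.0617284/0.145762 ≈ 0.423.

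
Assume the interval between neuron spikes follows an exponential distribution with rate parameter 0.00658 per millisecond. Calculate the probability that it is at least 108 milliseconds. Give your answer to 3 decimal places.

P(X > 108) = e^(−λ·108) = e^(−0.71064) ≈ 0.491.

0.491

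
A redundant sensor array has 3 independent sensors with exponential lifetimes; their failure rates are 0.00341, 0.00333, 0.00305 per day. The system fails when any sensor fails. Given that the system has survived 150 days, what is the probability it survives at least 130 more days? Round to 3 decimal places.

0.280

Time to first failure ~ Exp(Σλ) with Σλ = 0.00979.
By memorylessness, P(T > 150+130 | T > 150) = P(T > 130) = e^(−0.00979·130) ≈ 0.280.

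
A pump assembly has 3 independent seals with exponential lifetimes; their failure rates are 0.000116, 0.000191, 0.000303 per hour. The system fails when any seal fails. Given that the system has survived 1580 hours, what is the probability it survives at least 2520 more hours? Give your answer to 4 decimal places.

0.2150

Time to first failure ~ Exp(Σλ) with Σλ = 0.00061.
By memorylessness, P(T > 1580+2520 | T > 1580) = P(T > 2520) = e^(−0.00061·2520) ≈ 0.2150.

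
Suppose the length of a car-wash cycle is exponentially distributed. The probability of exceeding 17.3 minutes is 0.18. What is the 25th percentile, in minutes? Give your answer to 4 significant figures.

2.902

e^(−λ·17.3) = 0.18 ⇒ λ = −ln(0.18)/17.3 = 0.0991213.
25th percentile: 1 − e^(−λt) = 0.25, t = −ln(0.75)/λ = 2.90232 minutes.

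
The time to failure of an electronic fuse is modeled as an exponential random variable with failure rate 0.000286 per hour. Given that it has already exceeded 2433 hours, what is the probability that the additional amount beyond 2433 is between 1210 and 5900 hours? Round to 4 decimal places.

Memoryless: the residual past 2433 is again Exp(λ).
P(1210 < residual < 5900) = e^(−λ·1210) − e^(−λ·5900) = 0.70747 − 0.18500 ≈ 0.5225.

0.5225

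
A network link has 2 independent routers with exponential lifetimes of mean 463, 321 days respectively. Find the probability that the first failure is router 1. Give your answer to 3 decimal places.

0.409

Rates: λ_i = 1/mean_i → 0.00215983, 0.00311526; Σλ = 0.00527509.
P(router 1 first) = λ_1/Σλ = 0.00215983/0.00527509 ≈ 0.409.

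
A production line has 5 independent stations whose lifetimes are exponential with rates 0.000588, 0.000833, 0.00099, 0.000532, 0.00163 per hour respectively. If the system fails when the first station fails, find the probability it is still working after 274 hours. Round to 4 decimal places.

0.2856

The time to first failure is exponential with rate Σλ = 0.000588 + 0.000833 + 0.00099 + 0.000532 + 0.00163 = 0.004573.
P(min > 274) = e^(−0.004573·274) = e^(−1.253) ≈ 0.2856.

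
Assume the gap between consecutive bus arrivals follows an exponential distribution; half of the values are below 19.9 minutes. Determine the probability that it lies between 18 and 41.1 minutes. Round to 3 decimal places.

For an exponential, median = ln(2)/λ, so λ = ln 2 / 19.9 = 0.0348315 per minute.
P(18 < X < 41.1) = e^(−λ·18) − e^(−λ·41.1) = 0.53421 − 0.23893 ≈ 0.295.

0.295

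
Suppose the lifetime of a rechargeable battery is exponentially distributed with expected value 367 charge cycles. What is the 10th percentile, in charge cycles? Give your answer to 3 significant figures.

38.7

The rate is λ = 1/367 = 0.0027248 per charge cycle.
Set 1 − e^(−λt) = 0.1, so t = −ln(0.9)/λ = 0.10536/0.0027248 ≈ 38.6673 charge cycles.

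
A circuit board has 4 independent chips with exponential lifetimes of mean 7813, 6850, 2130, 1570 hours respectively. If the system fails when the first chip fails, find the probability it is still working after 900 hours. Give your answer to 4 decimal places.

0.2887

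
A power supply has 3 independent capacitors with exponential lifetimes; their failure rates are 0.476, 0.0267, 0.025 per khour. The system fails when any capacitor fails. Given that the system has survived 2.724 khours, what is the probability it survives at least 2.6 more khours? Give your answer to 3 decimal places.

Time to first failure ~ Exp(Σλ) with Σλ = 0.5277.
By memorylessness, P(T > 2.724+2.6 | T > 2.724) = P(T > 2.6) = e^(−0.5277·2.6) ≈ 0.254.

0.254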